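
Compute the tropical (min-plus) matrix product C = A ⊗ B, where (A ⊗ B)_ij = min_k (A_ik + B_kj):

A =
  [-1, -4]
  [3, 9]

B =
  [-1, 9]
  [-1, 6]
A ⊗ B =
  [-5, 2]
  [2, 12]

Apply the min-plus product entry-by-entry:
  C[0][0] = min over k of (A[0][0] + B[0][0] = -1 + -1 = -2, A[0][1] + B[1][0] = -4 + -1 = -5) = -5 (attained at k = 1)
  C[0][1] = min over k of (A[0][0] + B[0][1] = -1 + 9 = 8, A[0][1] + B[1][1] = -4 + 6 = 2) = 2 (attained at k = 1)
  C[1][0] = min over k of (A[1][0] + B[0][0] = 3 + -1 = 2, A[1][1] + B[1][0] = 9 + -1 = 8) = 2 (attained at k = 0)
  C[1][1] = min over k of (A[1][0] + B[0][1] = 3 + 9 = 12, A[1][1] + B[1][1] = 9 + 6 = 15) = 12 (attained at k = 0)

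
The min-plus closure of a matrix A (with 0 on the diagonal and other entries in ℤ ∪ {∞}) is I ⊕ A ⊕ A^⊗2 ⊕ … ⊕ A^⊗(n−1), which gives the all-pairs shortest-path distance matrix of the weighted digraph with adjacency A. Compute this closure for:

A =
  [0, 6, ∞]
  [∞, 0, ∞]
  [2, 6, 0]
Closure =
  [0, 6, ∞]
  [∞, 0, ∞]
  [2, 6, 0]

This is the Floyd-Warshall all-pairs shortest-path computation. For each intermediate vertex k = 0, 1, …, 2, update dist[i][j] ← min(dist[i][j], dist[i][k] + dist[k][j]). The final matrix gives, for each (i, j), the minimum total weight of any directed path from i to j (possibly empty when i = j).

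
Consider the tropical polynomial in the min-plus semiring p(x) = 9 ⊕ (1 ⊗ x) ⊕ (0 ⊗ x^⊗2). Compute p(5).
p(5) = 6

A tropical monomial a ⊗ x^⊗i evaluates to a + i · x. Evaluating each term at x = 5:
  Term 0 contributes 9 + 0 · 5 = 9
  Term 1 contributes 1 + 1 · 5 = 6
  Term 2 contributes 0 + 2 · 5 = 10
p(5) = ⊕ of these = min[9, 6, 10] = 6.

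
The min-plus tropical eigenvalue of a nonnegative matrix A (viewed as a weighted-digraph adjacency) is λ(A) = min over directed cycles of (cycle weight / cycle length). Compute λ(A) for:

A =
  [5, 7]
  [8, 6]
λ(A) = 5

Enumerate directed cycles and compute their means (weight / length). Sample:
  cycle 0 → 0: weight = 5, length = 1, mean = 5/1 ≈ 5.000
  cycle 1 → 1: weight = 6, length = 1, mean = 6/1 ≈ 6.000
  cycle 0 → 1 → 0: weight = 15, length = 2, mean = 15/2 ≈ 7.500
  cycle 1 → 0 → 1: weight = 15, length = 2, mean = 15/2 ≈ 7.500
Minimum mean = 5.000, attained e.g. along the cycle 0 → 0 with weight 5 and length 1. So λ(A) = 5/1 = 5.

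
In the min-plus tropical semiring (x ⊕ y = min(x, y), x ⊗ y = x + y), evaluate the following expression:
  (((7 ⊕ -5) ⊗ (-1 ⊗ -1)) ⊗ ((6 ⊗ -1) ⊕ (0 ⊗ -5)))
(((7 ⊕ -5) ⊗ (-1 ⊗ -1)) ⊗ ((6 ⊗ -1) ⊕ (0 ⊗ -5))) = -12

Expand innermost to outermost. Recall ⊕ takes the minimum of its arguments and ⊗ takes their sum. Working out the expression (((7 ⊕ -5) ⊗ (-1 ⊗ -1)) ⊗ ((6 ⊗ -1) ⊕ (0 ⊗ -5))) gives -12.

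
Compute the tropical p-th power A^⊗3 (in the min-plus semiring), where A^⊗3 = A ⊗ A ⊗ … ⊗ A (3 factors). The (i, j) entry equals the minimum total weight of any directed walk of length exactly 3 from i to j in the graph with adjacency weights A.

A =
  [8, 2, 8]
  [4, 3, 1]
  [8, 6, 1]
A^⊗3 =
  [9, 8, 4]
  [10, 8, 3]
  [10, 8, 3]

Each entry (A^⊗3)_ij equals the minimum over all length-3 walks i = v_0 → v_1 → … → v_3 = j of Σ_t A[v_t][v_{t+1}]. For example, for (i, j) = (0, 2) we minimise over 9 possible intermediate vertex sequences; the minimum is 4, attained along the walk 0 → 1 → 2 → 2.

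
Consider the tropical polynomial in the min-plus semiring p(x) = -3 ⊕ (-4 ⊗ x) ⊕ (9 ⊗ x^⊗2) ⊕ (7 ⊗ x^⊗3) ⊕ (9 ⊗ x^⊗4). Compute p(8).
p(8) = -3

A tropical monomial a ⊗ x^⊗i evaluates to a + i · x. Evaluating each term at x = 8:
  Term 0 contributes -3 + 0 · 8 = -3
  Term 1 contributes -4 + 1 · 8 = 4
  Term 2 contributes 9 + 2 · 8 = 25
  Term 3 contributes 7 + 3 · 8 = 31
  Term 4 contributes 9 + 4 · 8 = 41
p(8) = ⊕ of these = min[-3, 4, 25, 31, 41] = -3.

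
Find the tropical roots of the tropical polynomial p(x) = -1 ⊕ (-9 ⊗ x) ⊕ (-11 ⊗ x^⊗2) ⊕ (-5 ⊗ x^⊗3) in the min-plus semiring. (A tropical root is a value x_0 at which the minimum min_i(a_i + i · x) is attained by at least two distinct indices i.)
Roots: {-6, 2, 8}

Each tropical root is a break point of the lower envelope of the lines y = a_i + i · x (there are 4 lines, with slopes 0, 1, ..., 3). Only the lines that attain the minimum somewhere contribute to roots; other lines are dominated. Here the surviving (envelope) indices are i = 3, i = 2, i = 1, i = 0.
Intersections between consecutive envelope lines give the roots: for adjacent envelope indices i < j the intersection is x = (a_i − a_j) / (j − i). Reading off the sorted break points: {-6, 2, 8}.
Verification: at each break x_0, at least two indices attain the minimum of min_i(a_i + i · x_0).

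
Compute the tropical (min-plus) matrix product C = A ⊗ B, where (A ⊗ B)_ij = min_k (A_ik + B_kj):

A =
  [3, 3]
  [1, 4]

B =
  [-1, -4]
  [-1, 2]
A ⊗ B =
  [2, -1]
  [0, -3]

Apply the min-plus product entry-by-entry:
  C[0][0] = min over k of (A[0][0] + B[0][0] = 3 + -1 = 2, A[0][1] + B[1][0] = 3 + -1 = 2) = 2 (attained at k = 0)
  C[0][1] = min over k of (A[0][0] + B[0][1] = 3 + -4 = -1, A[0][1] + B[1][1] = 3 + 2 = 5) = -1 (attained at k = 0)
  C[1][0] = min over k of (A[1][0] + B[0][0] = 1 + -1 = 0, A[1][1] + B[1][0] = 4 + -1 = 3) = 0 (attained at k = 0)
  C[1][1] = min over k of (A[1][0] + B[0][1] = 1 + -4 = -3, A[1][1] + B[1][1] = 4 + 2 = 6) = -3 (attained at k = 0)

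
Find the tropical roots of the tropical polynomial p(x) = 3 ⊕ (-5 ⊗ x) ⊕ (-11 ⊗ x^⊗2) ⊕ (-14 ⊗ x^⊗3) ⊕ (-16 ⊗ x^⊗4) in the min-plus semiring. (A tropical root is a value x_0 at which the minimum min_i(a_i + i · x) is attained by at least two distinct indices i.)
Roots: {2, 3, 6, 8}

Each tropical root is a break point of the lower envelope of the lines y = a_i + i · x (there are 5 lines, with slopes 0, 1, ..., 4). Only the lines that attain the minimum somewhere contribute to roots; other lines are dominated. Here the surviving (envelope) indices are i = 4, i = 3, i = 2, i = 1, i = 0.
Intersections between consecutive envelope lines give the roots: for adjacent envelope indices i < j the intersection is x = (a_i − a_j) / (j − i). Reading off the sorted break points: {2, 3, 6, 8}.
Verification: at each break x_0, at least two indices attain the minimum of min_i(a_i + i · x_0).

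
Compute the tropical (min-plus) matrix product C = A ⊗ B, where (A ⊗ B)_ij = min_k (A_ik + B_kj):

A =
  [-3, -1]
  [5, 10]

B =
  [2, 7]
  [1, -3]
A ⊗ B =
  [-1, -4]
  [7, 7]

Apply the min-plus product entry-by-entry:
  C[0][0] = min over k of (A[0][0] + B[0][0] = -3 + 2 = -1, A[0][1] + B[1][0] = -1 + 1 = 0) = -1 (attained at k = 0)
  C[0][1] = min over k of (A[0][0] + B[0][1] = -3 + 7 = 4, A[0][1] + B[1][1] = -1 + -3 = -4) = -4 (attained at k = 1)
  C[1][0] = min over k of (A[1][0] + B[0][0] = 5 + 2 = 7, A[1][1] + B[1][0] = 10 + 1 = 11) = 7 (attained at k = 0)
  C[1][1] = min over k of (A[1][0] + B[0][1] = 5 + 7 = 12, A[1][1] + B[1][1] = 10 + -3 = 7) = 7 (attained at k = 1)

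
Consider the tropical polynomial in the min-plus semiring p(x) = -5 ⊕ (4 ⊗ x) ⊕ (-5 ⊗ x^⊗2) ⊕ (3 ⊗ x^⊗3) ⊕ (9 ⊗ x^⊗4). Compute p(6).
p(6) = -5

A tropical monomial a ⊗ x^⊗i evaluates to a + i · x. Evaluating each term at x = 6:
  Term 0 contributes -5 + 0 · 6 = -5
  Term 1 contributes 4 + 1 · 6 = 10
  Term 2 contributes -5 + 2 · 6 = 7
  Term 3 contributes 3 + 3 · 6 = 21
  Term 4 contributes 9 + 4 · 6 = 33
p(6) = ⊕ of these = min[-5, 10, 7, 21, 33] = -5.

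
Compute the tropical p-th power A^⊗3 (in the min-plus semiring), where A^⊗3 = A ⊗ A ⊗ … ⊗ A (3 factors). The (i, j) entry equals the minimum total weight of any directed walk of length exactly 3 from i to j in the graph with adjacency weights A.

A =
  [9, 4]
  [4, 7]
A^⊗3 =
  [15, 12]
  [12, 15]

Each entry (A^⊗3)_ij equals the minimum over all length-3 walks i = v_0 → v_1 → … → v_3 = j of Σ_t A[v_t][v_{t+1}]. For example, for (i, j) = (0, 1) we minimise over 4 possible intermediate vertex sequences; the minimum is 12, attained along the walk 0 → 1 → 0 → 1.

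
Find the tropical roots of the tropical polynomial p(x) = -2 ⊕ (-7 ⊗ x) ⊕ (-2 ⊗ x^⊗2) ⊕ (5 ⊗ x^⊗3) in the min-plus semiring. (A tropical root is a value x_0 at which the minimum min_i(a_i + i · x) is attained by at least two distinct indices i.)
Roots: {-7, -5, 5}

Each tropical root is a break point of the lower envelope of the lines y = a_i + i · x (there are 4 lines, with slopes 0, 1, ..., 3). Only the lines that attain the minimum somewhere contribute to roots; other lines are dominated. Here the surviving (envelope) indices are i = 3, i = 2, i = 1, i = 0.
Intersections between consecutive envelope lines give the roots: for adjacent envelope indices i < j the intersection is x = (a_i − a_j) / (j − i). Reading off the sorted break points: {-7, -5, 5}.
Verification: at each break x_0, at least two indices attain the minimum of min_i(a_i + i · x_0).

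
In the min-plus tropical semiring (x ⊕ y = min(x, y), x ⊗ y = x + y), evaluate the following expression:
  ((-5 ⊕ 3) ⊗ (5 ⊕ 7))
((-5 ⊕ 3) ⊗ (5 ⊕ 7)) = 0

Expand innermost to outermost. Recall ⊕ takes the minimum of its arguments and ⊗ takes their sum. Working out the expression ((-5 ⊕ 3) ⊗ (5 ⊕ 7)) gives 0.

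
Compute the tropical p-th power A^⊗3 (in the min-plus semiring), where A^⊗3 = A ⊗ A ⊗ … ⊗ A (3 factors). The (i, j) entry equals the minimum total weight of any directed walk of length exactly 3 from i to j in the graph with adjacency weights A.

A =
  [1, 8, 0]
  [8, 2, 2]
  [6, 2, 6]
A^⊗3 =
  [3, 3, 2]
  [9, 6, 6]
  [8, 6, 6]

Each entry (A^⊗3)_ij equals the minimum over all length-3 walks i = v_0 → v_1 → … → v_3 = j of Σ_t A[v_t][v_{t+1}]. For example, for (i, j) = (0, 2) we minimise over 9 possible intermediate vertex sequences; the minimum is 2, attained along the walk 0 → 0 → 0 → 2.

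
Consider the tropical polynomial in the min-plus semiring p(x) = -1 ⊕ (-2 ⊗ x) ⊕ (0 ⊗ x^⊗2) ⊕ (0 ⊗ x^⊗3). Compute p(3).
p(3) = -1

A tropical monomial a ⊗ x^⊗i evaluates to a + i · x. Evaluating each term at x = 3:
  Term 0 contributes -1 + 0 · 3 = -1
  Term 1 contributes -2 + 1 · 3 = 1
  Term 2 contributes 0 + 2 · 3 = 6
  Term 3 contributes 0 + 3 · 3 = 9
p(3) = ⊕ of these = min[-1, 1, 6, 9] = -1.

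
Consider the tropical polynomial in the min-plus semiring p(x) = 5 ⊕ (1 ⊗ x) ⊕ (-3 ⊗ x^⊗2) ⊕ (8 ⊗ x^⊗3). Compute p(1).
p(1) = -1

A tropical monomial a ⊗ x^⊗i evaluates to a + i · x. Evaluating each term at x = 1:
  Term 0 contributes 5 + 0 · 1 = 5
  Term 1 contributes 1 + 1 · 1 = 2
  Term 2 contributes -3 + 2 · 1 = -1
  Term 3 contributes 8 + 3 · 1 = 11
p(1) = ⊕ of these = min[5, 2, -1, 11] = -1.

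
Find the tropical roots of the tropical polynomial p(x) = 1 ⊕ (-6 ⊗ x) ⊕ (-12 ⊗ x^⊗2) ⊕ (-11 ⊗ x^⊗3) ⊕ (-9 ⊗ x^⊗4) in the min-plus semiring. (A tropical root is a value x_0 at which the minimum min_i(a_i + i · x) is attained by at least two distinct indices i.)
Roots: {-2, -1, 6, 7}

Each tropical root is a break point of the lower envelope of the lines y = a_i + i · x (there are 5 lines, with slopes 0, 1, ..., 4). Only the lines that attain the minimum somewhere contribute to roots; other lines are dominated. Here the surviving (envelope) indices are i = 4, i = 3, i = 2, i = 1, i = 0.
Intersections between consecutive envelope lines give the roots: for adjacent envelope indices i < j the intersection is x = (a_i − a_j) / (j − i). Reading off the sorted break points: {-2, -1, 6, 7}.
Verification: at each break x_0, at least two indices attain the minimum of min_i(a_i + i · x_0).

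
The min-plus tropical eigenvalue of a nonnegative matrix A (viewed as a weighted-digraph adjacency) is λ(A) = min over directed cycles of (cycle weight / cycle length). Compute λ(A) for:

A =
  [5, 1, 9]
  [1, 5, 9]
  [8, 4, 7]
λ(A) = 1

Enumerate directed cycles and compute their means (weight / length). Sample:
  cycle 0 → 0: weight = 5, length = 1, mean = 5/1 ≈ 5.000
  cycle 1 → 1: weight = 5, length = 1, mean = 5/1 ≈ 5.000
  cycle 2 → 2: weight = 7, length = 1, mean = 7/1 ≈ 7.000
  cycle 0 → 1 → 0: weight = 2, length = 2, mean = 2/2 ≈ 1.000
  cycle 0 → 2 → 0: weight = 17, length = 2, mean = 17/2 ≈ 8.500
  cycle 1 → 0 → 1: weight = 2, length = 2, mean = 2/2 ≈ 1.000
Minimum mean = 1.000, attained e.g. along the cycle 0 → 1 → 0 with weight 2 and length 2. So λ(A) = 2/2 = 1.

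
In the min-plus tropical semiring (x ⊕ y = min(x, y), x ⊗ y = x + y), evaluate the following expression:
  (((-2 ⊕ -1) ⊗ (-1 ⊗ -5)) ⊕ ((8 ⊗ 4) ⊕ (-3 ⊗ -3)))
(((-2 ⊕ -1) ⊗ (-1 ⊗ -5)) ⊕ ((8 ⊗ 4) ⊕ (-3 ⊗ -3))) = -8

Expand innermost to outermost. Recall ⊕ takes the minimum of its arguments and ⊗ takes their sum. Working out the expression (((-2 ⊕ -1) ⊗ (-1 ⊗ -5)) ⊕ ((8 ⊗ 4) ⊕ (-3 ⊗ -3))) gives -8.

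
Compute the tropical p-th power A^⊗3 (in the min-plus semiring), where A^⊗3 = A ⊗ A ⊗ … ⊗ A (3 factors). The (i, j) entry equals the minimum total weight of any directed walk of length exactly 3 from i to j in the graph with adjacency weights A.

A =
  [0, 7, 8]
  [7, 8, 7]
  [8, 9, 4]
A^⊗3 =
  [0, 7, 8]
  [7, 14, 15]
  [8, 15, 12]

Each entry (A^⊗3)_ij equals the minimum over all length-3 walks i = v_0 → v_1 → … → v_3 = j of Σ_t A[v_t][v_{t+1}]. For example, for (i, j) = (0, 2) we minimise over 9 possible intermediate vertex sequences; the minimum is 8, attained along the walk 0 → 0 → 0 → 2.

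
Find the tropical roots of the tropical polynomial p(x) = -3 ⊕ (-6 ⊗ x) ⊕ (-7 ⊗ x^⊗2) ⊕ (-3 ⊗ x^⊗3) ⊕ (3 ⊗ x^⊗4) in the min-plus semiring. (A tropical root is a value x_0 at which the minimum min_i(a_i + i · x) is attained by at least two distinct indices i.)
Roots: {-6, -4, 1, 3}

Each tropical root is a break point of the lower envelope of the lines y = a_i + i · x (there are 5 lines, with slopes 0, 1, ..., 4). Only the lines that attain the minimum somewhere contribute to roots; other lines are dominated. Here the surviving (envelope) indices are i = 4, i = 3, i = 2, i = 1, i = 0.
Intersections between consecutive envelope lines give the roots: for adjacent envelope indices i < j the intersection is x = (a_i − a_j) / (j − i). Reading off the sorted break points: {-6, -4, 1, 3}.
Verification: at each break x_0, at least two indices attain the minimum of min_i(a_i + i · x_0).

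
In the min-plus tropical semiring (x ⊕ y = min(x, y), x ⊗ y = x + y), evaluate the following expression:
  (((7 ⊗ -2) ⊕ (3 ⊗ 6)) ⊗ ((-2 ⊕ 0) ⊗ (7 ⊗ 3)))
(((7 ⊗ -2) ⊕ (3 ⊗ 6)) ⊗ ((-2 ⊕ 0) ⊗ (7 ⊗ 3))) = 13

Expand innermost to outermost. Recall ⊕ takes the minimum of its arguments and ⊗ takes their sum. Working out the expression (((7 ⊗ -2) ⊕ (3 ⊗ 6)) ⊗ ((-2 ⊕ 0) ⊗ (7 ⊗ 3))) gives 13.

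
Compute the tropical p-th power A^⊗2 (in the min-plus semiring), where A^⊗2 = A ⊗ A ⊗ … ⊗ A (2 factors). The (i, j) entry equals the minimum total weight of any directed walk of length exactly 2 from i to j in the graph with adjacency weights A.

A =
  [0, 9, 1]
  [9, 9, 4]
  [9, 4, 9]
A^⊗2 =
  [0, 5, 1]
  [9, 8, 10]
  [9, 13, 8]

Each entry (A^⊗2)_ij equals the minimum over all length-2 walks i = v_0 → v_1 → … → v_2 = j of Σ_t A[v_t][v_{t+1}]. For example, for (i, j) = (0, 2) we minimise over 3 possible intermediate vertex sequences; the minimum is 1, attained along the walk 0 → 0 → 2.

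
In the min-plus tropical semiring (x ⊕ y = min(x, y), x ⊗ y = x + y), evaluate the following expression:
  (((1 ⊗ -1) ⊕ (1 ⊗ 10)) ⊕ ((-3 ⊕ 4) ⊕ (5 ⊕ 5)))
(((1 ⊗ -1) ⊕ (1 ⊗ 10)) ⊕ ((-3 ⊕ 4) ⊕ (5 ⊕ 5))) = -3

Expand innermost to outermost. Recall ⊕ takes the minimum of its arguments and ⊗ takes their sum. Working out the expression (((1 ⊗ -1) ⊕ (1 ⊗ 10)) ⊕ ((-3 ⊕ 4) ⊕ (5 ⊕ 5))) gives -3.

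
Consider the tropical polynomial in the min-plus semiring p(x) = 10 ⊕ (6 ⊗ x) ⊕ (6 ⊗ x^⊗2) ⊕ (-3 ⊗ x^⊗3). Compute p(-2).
p(-2) = -9

A tropical monomial a ⊗ x^⊗i evaluates to a + i · x. Evaluating each term at x = -2:
  Term 0 contributes 10 + 0 · -2 = 10
  Term 1 contributes 6 + 1 · -2 = 4
  Term 2 contributes 6 + 2 · -2 = 2
  Term 3 contributes -3 + 3 · -2 = -9
p(-2) = ⊕ of these = min[10, 4, 2, -9] = -9.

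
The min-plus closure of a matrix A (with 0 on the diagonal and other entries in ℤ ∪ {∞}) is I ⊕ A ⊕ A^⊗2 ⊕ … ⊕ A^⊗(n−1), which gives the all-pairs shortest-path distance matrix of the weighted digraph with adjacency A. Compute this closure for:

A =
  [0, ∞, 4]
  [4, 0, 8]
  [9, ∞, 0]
Closure =
  [0, ∞, 4]
  [4, 0, 8]
  [9, ∞, 0]

This is the Floyd-Warshall all-pairs shortest-path computation. For each intermediate vertex k = 0, 1, …, 2, update dist[i][j] ← min(dist[i][j], dist[i][k] + dist[k][j]). The final matrix gives, for each (i, j), the minimum total weight of any directed path from i to j (possibly empty when i = j).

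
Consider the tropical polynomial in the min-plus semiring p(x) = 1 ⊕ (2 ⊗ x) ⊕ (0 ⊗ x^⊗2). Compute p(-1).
p(-1) = -2

A tropical monomial a ⊗ x^⊗i evaluates to a + i · x. Evaluating each term at x = -1:
  Term 0 contributes 1 + 0 · -1 = 1
  Term 1 contributes 2 + 1 · -1 = 1
  Term 2 contributes 0 + 2 · -1 = -2
p(-1) = ⊕ of these = min[1, 1, -2] = -2.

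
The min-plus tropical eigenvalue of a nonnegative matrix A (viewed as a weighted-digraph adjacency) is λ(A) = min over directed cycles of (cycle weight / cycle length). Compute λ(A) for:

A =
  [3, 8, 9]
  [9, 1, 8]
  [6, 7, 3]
λ(A) = 1

Enumerate directed cycles and compute their means (weight / length). Sample:
  cycle 0 → 0: weight = 3, length = 1, mean = 3/1 ≈ 3.000
  cycle 1 → 1: weight = 1, length = 1, mean = 1/1 ≈ 1.000
  cycle 2 → 2: weight = 3, length = 1, mean = 3/1 ≈ 3.000
  cycle 0 → 1 → 0: weight = 17, length = 2, mean = 17/2 ≈ 8.500
  cycle 0 → 2 → 0: weight = 15, length = 2, mean = 15/2 ≈ 7.500
  cycle 1 → 0 → 1: weight = 17, length = 2, mean = 17/2 ≈ 8.500
Minimum mean = 1.000, attained e.g. along the cycle 1 → 1 with weight 1 and length 1. So λ(A) = 1/1 = 1.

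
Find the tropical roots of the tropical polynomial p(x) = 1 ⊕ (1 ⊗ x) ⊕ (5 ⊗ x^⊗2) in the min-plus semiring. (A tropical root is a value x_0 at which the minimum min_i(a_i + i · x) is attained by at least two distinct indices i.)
Roots: {-4, 0}

Each tropical root is a break point of the lower envelope of the lines y = a_i + i · x (there are 3 lines, with slopes 0, 1, ..., 2). Only the lines that attain the minimum somewhere contribute to roots; other lines are dominated. Here the surviving (envelope) indices are i = 2, i = 1, i = 0.
Intersections between consecutive envelope lines give the roots: for adjacent envelope indices i < j the intersection is x = (a_i − a_j) / (j − i). Reading off the sorted break points: {-4, 0}.
Verification: at each break x_0, at least two indices attain the minimum of min_i(a_i + i · x_0).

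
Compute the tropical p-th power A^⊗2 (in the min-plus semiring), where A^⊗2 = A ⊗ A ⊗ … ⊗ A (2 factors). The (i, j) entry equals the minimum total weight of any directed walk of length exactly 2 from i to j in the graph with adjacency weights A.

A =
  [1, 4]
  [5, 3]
A^⊗2 =
  [2, 5]
  [6, 6]

Each entry (A^⊗2)_ij equals the minimum over all length-2 walks i = v_0 → v_1 → … → v_2 = j of Σ_t A[v_t][v_{t+1}]. For example, for (i, j) = (0, 1) we minimise over 2 possible intermediate vertex sequences; the minimum is 5, attained along the walk 0 → 0 → 1.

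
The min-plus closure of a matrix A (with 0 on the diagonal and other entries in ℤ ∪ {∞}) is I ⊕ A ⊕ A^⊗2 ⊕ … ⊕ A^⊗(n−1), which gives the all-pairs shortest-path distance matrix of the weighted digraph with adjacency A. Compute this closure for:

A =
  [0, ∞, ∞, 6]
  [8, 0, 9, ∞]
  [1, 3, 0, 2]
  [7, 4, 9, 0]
Closure =
  [0, 10, 15, 6]
  [8, 0, 9, 11]
  [1, 3, 0, 2]
  [7, 4, 9, 0]

This is the Floyd-Warshall all-pairs shortest-path computation. For each intermediate vertex k = 0, 1, …, 3, update dist[i][j] ← min(dist[i][j], dist[i][k] + dist[k][j]). The final matrix gives, for each (i, j), the minimum total weight of any directed path from i to j (possibly empty when i = j).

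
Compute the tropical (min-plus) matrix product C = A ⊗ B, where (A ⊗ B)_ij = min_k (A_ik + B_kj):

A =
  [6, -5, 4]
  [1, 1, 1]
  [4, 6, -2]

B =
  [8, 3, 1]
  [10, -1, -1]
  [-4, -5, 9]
A ⊗ B =
  [0, -6, -6]
  [-3, -4, 0]
  [-6, -7, 5]

Apply the min-plus product entry-by-entry:
  C[0][0] = min over k of (A[0][0] + B[0][0] = 6 + 8 = 14, A[0][1] + B[1][0] = -5 + 10 = 5, A[0][2] + B[2][0] = 4 + -4 = 0) = 0 (attained at k = 2)
  C[0][1] = min over k of (A[0][0] + B[0][1] = 6 + 3 = 9, A[0][1] + B[1][1] = -5 + -1 = -6, A[0][2] + B[2][1] = 4 + -5 = -1) = -6 (attained at k = 1)
  C[0][2] = min over k of (A[0][0] + B[0][2] = 6 + 1 = 7, A[0][1] + B[1][2] = -5 + -1 = -6, A[0][2] + B[2][2] = 4 + 9 = 13) = -6 (attained at k = 1)
  C[1][0] = min over k of (A[1][0] + B[0][0] = 1 + 8 = 9, A[1][1] + B[1][0] = 1 + 10 = 11, A[1][2] + B[2][0] = 1 + -4 = -3) = -3 (attained at k = 2)
  C[1][1] = min over k of (A[1][0] + B[0][1] = 1 + 3 = 4, A[1][1] + B[1][1] = 1 + -1 = 0, A[1][2] + B[2][1] = 1 + -5 = -4) = -4 (attained at k = 2)
  C[1][2] = min over k of (A[1][0] + B[0][2] = 1 + 1 = 2, A[1][1] + B[1][2] = 1 + -1 = 0, A[1][2] + B[2][2] = 1 + 9 = 10) = 0 (attained at k = 1)
  C[2][0] = min over k of (A[2][0] + B[0][0] = 4 + 8 = 12, A[2][1] + B[1][0] = 6 + 10 = 16, A[2][2] + B[2][0] = -2 + -4 = -6) = -6 (attained at k = 2)
  C[2][1] = min over k of (A[2][0] + B[0][1] = 4 + 3 = 7, A[2][1] + B[1][1] = 6 + -1 = 5, A[2][2] + B[2][1] = -2 + -5 = -7) = -7 (attained at k = 2)
  C[2][2] = min over k of (A[2][0] + B[0][2] = 4 + 1 = 5, A[2][1] + B[1][2] = 6 + -1 = 5, A[2][2] + B[2][2] = -2 + 9 = 7) = 5 (attained at k = 0)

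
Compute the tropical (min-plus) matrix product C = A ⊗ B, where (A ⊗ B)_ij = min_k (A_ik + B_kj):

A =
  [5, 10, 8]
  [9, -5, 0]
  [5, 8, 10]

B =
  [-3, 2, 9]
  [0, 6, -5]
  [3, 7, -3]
A ⊗ B =
  [2, 7, 5]
  [-5, 1, -10]
  [2, 7, 3]

Apply the min-plus product entry-by-entry:
  C[0][0] = min over k of (A[0][0] + B[0][0] = 5 + -3 = 2, A[0][1] + B[1][0] = 10 + 0 = 10, A[0][2] + B[2][0] = 8 + 3 = 11) = 2 (attained at k = 0)
  C[0][1] = min over k of (A[0][0] + B[0][1] = 5 + 2 = 7, A[0][1] + B[1][1] = 10 + 6 = 16, A[0][2] + B[2][1] = 8 + 7 = 15) = 7 (attained at k = 0)
  C[0][2] = min over k of (A[0][0] + B[0][2] = 5 + 9 = 14, A[0][1] + B[1][2] = 10 + -5 = 5, A[0][2] + B[2][2] = 8 + -3 = 5) = 5 (attained at k = 1)
  C[1][0] = min over k of (A[1][0] + B[0][0] = 9 + -3 = 6, A[1][1] + B[1][0] = -5 + 0 = -5, A[1][2] + B[2][0] = 0 + 3 = 3) = -5 (attained at k = 1)
  C[1][1] = min over k of (A[1][0] + B[0][1] = 9 + 2 = 11, A[1][1] + B[1][1] = -5 + 6 = 1, A[1][2] + B[2][1] = 0 + 7 = 7) = 1 (attained at k = 1)
  C[1][2] = min over k of (A[1][0] + B[0][2] = 9 + 9 = 18, A[1][1] + B[1][2] = -5 + -5 = -10, A[1][2] + B[2][2] = 0 + -3 = -3) = -10 (attained at k = 1)
  C[2][0] = min over k of (A[2][0] + B[0][0] = 5 + -3 = 2, A[2][1] + B[1][0] = 8 + 0 = 8, A[2][2] + B[2][0] = 10 + 3 = 13) = 2 (attained at k = 0)
  C[2][1] = min over k of (A[2][0] + B[0][1] = 5 + 2 = 7, A[2][1] + B[1][1] = 8 + 6 = 14, A[2][2] + B[2][1] = 10 + 7 = 17) = 7 (attained at k = 0)
  C[2][2] = min over k of (A[2][0] + B[0][2] = 5 + 9 = 14, A[2][1] + B[1][2] = 8 + -5 = 3, A[2][2] + B[2][2] = 10 + -3 = 7) = 3 (attained at k = 1)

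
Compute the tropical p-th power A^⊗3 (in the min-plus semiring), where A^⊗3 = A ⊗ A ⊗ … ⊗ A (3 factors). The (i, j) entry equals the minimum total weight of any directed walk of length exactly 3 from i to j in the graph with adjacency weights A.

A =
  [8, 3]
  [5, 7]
A^⊗3 =
  [15, 11]
  [13, 15]

Each entry (A^⊗3)_ij equals the minimum over all length-3 walks i = v_0 → v_1 → … → v_3 = j of Σ_t A[v_t][v_{t+1}]. For example, for (i, j) = (0, 1) we minimise over 4 possible intermediate vertex sequences; the minimum is 11, attained along the walk 0 → 1 → 0 → 1.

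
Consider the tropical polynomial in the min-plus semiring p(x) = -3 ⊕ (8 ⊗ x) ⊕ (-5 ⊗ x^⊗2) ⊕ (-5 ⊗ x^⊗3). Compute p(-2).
p(-2) = -11

A tropical monomial a ⊗ x^⊗i evaluates to a + i · x. Evaluating each term at x = -2:
  Term 0 contributes -3 + 0 · -2 = -3
  Term 1 contributes 8 + 1 · -2 = 6
  Term 2 contributes -5 + 2 · -2 = -9
  Term 3 contributes -5 + 3 · -2 = -11
p(-2) = ⊕ of these = min[-3, 6, -9, -11] = -11.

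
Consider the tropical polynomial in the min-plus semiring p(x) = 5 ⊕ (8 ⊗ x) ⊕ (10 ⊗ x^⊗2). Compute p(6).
p(6) = 5

A tropical monomial a ⊗ x^⊗i evaluates to a + i · x. Evaluating each term at x = 6:
  Term 0 contributes 5 + 0 · 6 = 5
  Term 1 contributes 8 + 1 · 6 = 14
  Term 2 contributes 10 + 2 · 6 = 22
p(6) = ⊕ of these = min[5, 14, 22] = 5.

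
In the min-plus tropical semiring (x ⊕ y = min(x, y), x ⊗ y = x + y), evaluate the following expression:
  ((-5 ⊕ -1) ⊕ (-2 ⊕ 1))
((-5 ⊕ -1) ⊕ (-2 ⊕ 1)) = -5

Expand innermost to outermost. Recall ⊕ takes the minimum of its arguments and ⊗ takes their sum. Working out the expression ((-5 ⊕ -1) ⊕ (-2 ⊕ 1)) gives -5.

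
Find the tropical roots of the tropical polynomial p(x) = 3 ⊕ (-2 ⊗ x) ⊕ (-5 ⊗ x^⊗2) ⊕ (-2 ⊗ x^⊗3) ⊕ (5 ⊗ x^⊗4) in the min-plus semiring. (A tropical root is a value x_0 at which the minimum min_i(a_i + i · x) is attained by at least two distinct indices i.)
Roots: {-7, -3, 3, 5}

Each tropical root is a break point of the lower envelope of the lines y = a_i + i · x (there are 5 lines, with slopes 0, 1, ..., 4). Only the lines that attain the minimum somewhere contribute to roots; other lines are dominated. Here the surviving (envelope) indices are i = 4, i = 3, i = 2, i = 1, i = 0.
Intersections between consecutive envelope lines give the roots: for adjacent envelope indices i < j the intersection is x = (a_i − a_j) / (j − i). Reading off the sorted break points: {-7, -3, 3, 5}.
Verification: at each break x_0, at least two indices attain the minimum of min_i(a_i + i · x_0).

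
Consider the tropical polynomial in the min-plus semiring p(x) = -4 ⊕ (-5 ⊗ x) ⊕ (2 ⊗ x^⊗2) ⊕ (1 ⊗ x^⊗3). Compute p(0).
p(0) = -5

A tropical monomial a ⊗ x^⊗i evaluates to a + i · x. Evaluating each term at x = 0:
  Term 0 contributes -4 + 0 · 0 = -4
  Term 1 contributes -5 + 1 · 0 = -5
  Term 2 contributes 2 + 2 · 0 = 2
  Term 3 contributes 1 + 3 · 0 = 1
p(0) = ⊕ of these = min[-4, -5, 2, 1] = -5.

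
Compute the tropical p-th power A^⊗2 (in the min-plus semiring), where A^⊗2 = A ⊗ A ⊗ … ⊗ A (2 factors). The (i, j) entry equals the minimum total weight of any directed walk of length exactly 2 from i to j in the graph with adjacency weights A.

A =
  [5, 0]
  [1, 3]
A^⊗2 =
  [1, 3]
  [4, 1]

Each entry (A^⊗2)_ij equals the minimum over all length-2 walks i = v_0 → v_1 → … → v_2 = j of Σ_t A[v_t][v_{t+1}]. For example, for (i, j) = (0, 1) we minimise over 2 possible intermediate vertex sequences; the minimum is 3, attained along the walk 0 → 1 → 1.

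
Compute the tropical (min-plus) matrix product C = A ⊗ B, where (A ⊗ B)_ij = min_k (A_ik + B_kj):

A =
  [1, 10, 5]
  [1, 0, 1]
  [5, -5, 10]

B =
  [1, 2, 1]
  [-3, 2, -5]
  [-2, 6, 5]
A ⊗ B =
  [2, 3, 2]
  [-3, 2, -5]
  [-8, -3, -10]

Apply the min-plus product entry-by-entry:
  C[0][0] = min over k of (A[0][0] + B[0][0] = 1 + 1 = 2, A[0][1] + B[1][0] = 10 + -3 = 7, A[0][2] + B[2][0] = 5 + -2 = 3) = 2 (attained at k = 0)
  C[0][1] = min over k of (A[0][0] + B[0][1] = 1 + 2 = 3, A[0][1] + B[1][1] = 10 + 2 = 12, A[0][2] + B[2][1] = 5 + 6 = 11) = 3 (attained at k = 0)
  C[0][2] = min over k of (A[0][0] + B[0][2] = 1 + 1 = 2, A[0][1] + B[1][2] = 10 + -5 = 5, A[0][2] + B[2][2] = 5 + 5 = 10) = 2 (attained at k = 0)
  C[1][0] = min over k of (A[1][0] + B[0][0] = 1 + 1 = 2, A[1][1] + B[1][0] = 0 + -3 = -3, A[1][2] + B[2][0] = 1 + -2 = -1) = -3 (attained at k = 1)
  C[1][1] = min over k of (A[1][0] + B[0][1] = 1 + 2 = 3, A[1][1] + B[1][1] = 0 + 2 = 2, A[1][2] + B[2][1] = 1 + 6 = 7) = 2 (attained at k = 1)
  C[1][2] = min over k of (A[1][0] + B[0][2] = 1 + 1 = 2, A[1][1] + B[1][2] = 0 + -5 = -5, A[1][2] + B[2][2] = 1 + 5 = 6) = -5 (attained at k = 1)
  C[2][0] = min over k of (A[2][0] + B[0][0] = 5 + 1 = 6, A[2][1] + B[1][0] = -5 + -3 = -8, A[2][2] + B[2][0] = 10 + -2 = 8) = -8 (attained at k = 1)
  C[2][1] = min over k of (A[2][0] + B[0][1] = 5 + 2 = 7, A[2][1] + B[1][1] = -5 + 2 = -3, A[2][2] + B[2][1] = 10 + 6 = 16) = -3 (attained at k = 1)
  C[2][2] = min over k of (A[2][0] + B[0][2] = 5 + 1 = 6, A[2][1] + B[1][2] = -5 + -5 = -10, A[2][2] + B[2][2] = 10 + 5 = 15) = -10 (attained at k = 1)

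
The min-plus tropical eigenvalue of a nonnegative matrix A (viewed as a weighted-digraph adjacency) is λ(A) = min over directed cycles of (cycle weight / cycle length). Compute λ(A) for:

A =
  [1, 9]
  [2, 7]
λ(A) = 1

Enumerate directed cycles and compute their means (weight / length). Sample:
  cycle 0 → 0: weight = 1, length = 1, mean = 1/1 ≈ 1.000
  cycle 1 → 1: weight = 7, length = 1, mean = 7/1 ≈ 7.000
  cycle 0 → 1 → 0: weight = 11, length = 2, mean = 11/2 ≈ 5.500
  cycle 1 → 0 → 1: weight = 11, length = 2, mean = 11/2 ≈ 5.500
Minimum mean = 1.000, attained e.g. along the cycle 0 → 0 with weight 1 and length 1. So λ(A) = 1/1 = 1.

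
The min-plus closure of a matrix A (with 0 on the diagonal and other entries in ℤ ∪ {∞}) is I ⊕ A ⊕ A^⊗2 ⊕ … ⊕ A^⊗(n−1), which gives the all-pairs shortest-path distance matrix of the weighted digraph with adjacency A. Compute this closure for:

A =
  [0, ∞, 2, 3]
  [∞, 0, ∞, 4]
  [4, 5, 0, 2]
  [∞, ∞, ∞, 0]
Closure =
  [0, 7, 2, 3]
  [∞, 0, ∞, 4]
  [4, 5, 0, 2]
  [∞, ∞, ∞, 0]

This is the Floyd-Warshall all-pairs shortest-path computation. For each intermediate vertex k = 0, 1, …, 3, update dist[i][j] ← min(dist[i][j], dist[i][k] + dist[k][j]). The final matrix gives, for each (i, j), the minimum total weight of any directed path from i to j (possibly empty when i = j).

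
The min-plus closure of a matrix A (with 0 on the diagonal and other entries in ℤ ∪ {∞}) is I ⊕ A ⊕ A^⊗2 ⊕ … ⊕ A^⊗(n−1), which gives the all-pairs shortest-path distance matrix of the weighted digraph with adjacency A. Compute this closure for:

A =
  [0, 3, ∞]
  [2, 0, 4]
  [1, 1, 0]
Closure =
  [0, 3, 7]
  [2, 0, 4]
  [1, 1, 0]

This is the Floyd-Warshall all-pairs shortest-path computation. For each intermediate vertex k = 0, 1, …, 2, update dist[i][j] ← min(dist[i][j], dist[i][k] + dist[k][j]). The final matrix gives, for each (i, j), the minimum total weight of any directed path from i to j (possibly empty when i = j).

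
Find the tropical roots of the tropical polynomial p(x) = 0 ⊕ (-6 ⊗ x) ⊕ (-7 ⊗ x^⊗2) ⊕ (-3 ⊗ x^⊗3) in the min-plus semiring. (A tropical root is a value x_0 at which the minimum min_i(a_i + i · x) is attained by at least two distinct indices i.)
Roots: {-4, 1, 6}

Each tropical root is a break point of the lower envelope of the lines y = a_i + i · x (there are 4 lines, with slopes 0, 1, ..., 3). Only the lines that attain the minimum somewhere contribute to roots; other lines are dominated. Here the surviving (envelope) indices are i = 3, i = 2, i = 1, i = 0.
Intersections between consecutive envelope lines give the roots: for adjacent envelope indices i < j the intersection is x = (a_i − a_j) / (j − i). Reading off the sorted break points: {-4, 1, 6}.
Verification: at each break x_0, at least two indices attain the minimum of min_i(a_i + i · x_0).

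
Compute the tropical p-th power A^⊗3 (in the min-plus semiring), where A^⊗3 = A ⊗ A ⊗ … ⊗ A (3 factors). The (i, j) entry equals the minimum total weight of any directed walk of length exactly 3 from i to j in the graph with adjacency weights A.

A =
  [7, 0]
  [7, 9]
A^⊗3 =
  [14, 7]
  [14, 14]

Each entry (A^⊗3)_ij equals the minimum over all length-3 walks i = v_0 → v_1 → … → v_3 = j of Σ_t A[v_t][v_{t+1}]. For example, for (i, j) = (0, 1) we minimise over 4 possible intermediate vertex sequences; the minimum is 7, attained along the walk 0 → 1 → 0 → 1.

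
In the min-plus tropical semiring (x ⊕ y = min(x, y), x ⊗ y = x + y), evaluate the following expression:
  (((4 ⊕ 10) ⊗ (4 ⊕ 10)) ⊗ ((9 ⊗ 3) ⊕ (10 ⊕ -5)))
(((4 ⊕ 10) ⊗ (4 ⊕ 10)) ⊗ ((9 ⊗ 3) ⊕ (10 ⊕ -5))) = 3

Expand innermost to outermost. Recall ⊕ takes the minimum of its arguments and ⊗ takes their sum. Working out the expression (((4 ⊕ 10) ⊗ (4 ⊕ 10)) ⊗ ((9 ⊗ 3) ⊕ (10 ⊕ -5))) gives 3.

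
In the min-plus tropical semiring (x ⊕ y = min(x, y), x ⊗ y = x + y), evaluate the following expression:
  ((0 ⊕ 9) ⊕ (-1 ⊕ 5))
((0 ⊕ 9) ⊕ (-1 ⊕ 5)) = -1

Expand innermost to outermost. Recall ⊕ takes the minimum of its arguments and ⊗ takes their sum. Working out the expression ((0 ⊕ 9) ⊕ (-1 ⊕ 5)) gives -1.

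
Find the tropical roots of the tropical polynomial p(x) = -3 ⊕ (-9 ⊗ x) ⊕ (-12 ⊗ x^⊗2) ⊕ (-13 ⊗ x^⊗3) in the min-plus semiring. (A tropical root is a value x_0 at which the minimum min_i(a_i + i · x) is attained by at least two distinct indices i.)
Roots: {1, 3, 6}

Each tropical root is a break point of the lower envelope of the lines y = a_i + i · x (there are 4 lines, with slopes 0, 1, ..., 3). Only the lines that attain the minimum somewhere contribute to roots; other lines are dominated. Here the surviving (envelope) indices are i = 3, i = 2, i = 1, i = 0.
Intersections between consecutive envelope lines give the roots: for adjacent envelope indices i < j the intersection is x = (a_i − a_j) / (j − i). Reading off the sorted break points: {1, 3, 6}.
Verification: at each break x_0, at least two indices attain the minimum of min_i(a_i + i · x_0).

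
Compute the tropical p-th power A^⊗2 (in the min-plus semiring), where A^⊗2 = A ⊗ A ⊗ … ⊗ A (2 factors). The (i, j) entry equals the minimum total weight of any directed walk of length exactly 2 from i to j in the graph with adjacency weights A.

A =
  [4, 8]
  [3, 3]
A^⊗2 =
  [8, 11]
  [6, 6]

Each entry (A^⊗2)_ij equals the minimum over all length-2 walks i = v_0 → v_1 → … → v_2 = j of Σ_t A[v_t][v_{t+1}]. For example, for (i, j) = (0, 1) we minimise over 2 possible intermediate vertex sequences; the minimum is 11, attained along the walk 0 → 1 → 1.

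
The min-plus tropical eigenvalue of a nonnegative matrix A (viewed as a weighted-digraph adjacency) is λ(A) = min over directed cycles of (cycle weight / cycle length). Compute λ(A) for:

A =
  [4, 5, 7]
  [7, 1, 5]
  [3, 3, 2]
λ(A) = 1

Enumerate directed cycles and compute their means (weight / length). Sample:
  cycle 0 → 0: weight = 4, length = 1, mean = 4/1 ≈ 4.000
  cycle 1 → 1: weight = 1, length = 1, mean = 1/1 ≈ 1.000
  cycle 2 → 2: weight = 2, length = 1, mean = 2/1 ≈ 2.000
  cycle 0 → 1 → 0: weight = 12, length = 2, mean = 12/2 ≈ 6.000
  cycle 0 → 2 → 0: weight = 10, length = 2, mean = 10/2 ≈ 5.000
  cycle 1 → 0 → 1: weight = 12, length = 2, mean = 12/2 ≈ 6.000
Minimum mean = 1.000, attained e.g. along the cycle 1 → 1 with weight 1 and length 1. So λ(A) = 1/1 = 1.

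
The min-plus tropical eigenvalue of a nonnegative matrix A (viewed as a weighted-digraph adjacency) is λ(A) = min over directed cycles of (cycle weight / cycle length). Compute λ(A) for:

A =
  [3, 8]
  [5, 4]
λ(A) = 3

Enumerate directed cycles and compute their means (weight / length). Sample:
  cycle 0 → 0: weight = 3, length = 1, mean = 3/1 ≈ 3.000
  cycle 1 → 1: weight = 4, length = 1, mean = 4/1 ≈ 4.000
  cycle 0 → 1 → 0: weight = 13, length = 2, mean = 13/2 ≈ 6.500
  cycle 1 → 0 → 1: weight = 13, length = 2, mean = 13/2 ≈ 6.500
Minimum mean = 3.000, attained e.g. along the cycle 0 → 0 with weight 3 and length 1. So λ(A) = 3/1 = 3.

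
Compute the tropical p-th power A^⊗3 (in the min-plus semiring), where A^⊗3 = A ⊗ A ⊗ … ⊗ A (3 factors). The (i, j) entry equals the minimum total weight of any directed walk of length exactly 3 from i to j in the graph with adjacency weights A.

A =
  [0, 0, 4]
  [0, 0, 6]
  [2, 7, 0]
A^⊗3 =
  [0, 0, 4]
  [0, 0, 4]
  [2, 2, 0]

Each entry (A^⊗3)_ij equals the minimum over all length-3 walks i = v_0 → v_1 → … → v_3 = j of Σ_t A[v_t][v_{t+1}]. For example, for (i, j) = (0, 2) we minimise over 9 possible intermediate vertex sequences; the minimum is 4, attained along the walk 0 → 0 → 0 → 2.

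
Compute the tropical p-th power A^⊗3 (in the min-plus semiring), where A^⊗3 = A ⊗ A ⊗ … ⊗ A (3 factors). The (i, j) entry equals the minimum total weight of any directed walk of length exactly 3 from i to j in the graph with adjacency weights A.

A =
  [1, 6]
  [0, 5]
A^⊗3 =
  [3, 8]
  [2, 7]

Each entry (A^⊗3)_ij equals the minimum over all length-3 walks i = v_0 → v_1 → … → v_3 = j of Σ_t A[v_t][v_{t+1}]. For example, for (i, j) = (0, 1) we minimise over 4 possible intermediate vertex sequences; the minimum is 8, attained along the walk 0 → 0 → 0 → 1.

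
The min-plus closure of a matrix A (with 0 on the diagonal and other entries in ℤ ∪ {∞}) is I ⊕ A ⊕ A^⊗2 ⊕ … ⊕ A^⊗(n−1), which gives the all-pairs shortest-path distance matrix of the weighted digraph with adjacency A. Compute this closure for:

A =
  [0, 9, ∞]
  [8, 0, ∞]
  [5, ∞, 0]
Closure =
  [0, 9, ∞]
  [8, 0, ∞]
  [5, 14, 0]

This is the Floyd-Warshall all-pairs shortest-path computation. For each intermediate vertex k = 0, 1, …, 2, update dist[i][j] ← min(dist[i][j], dist[i][k] + dist[k][j]). The final matrix gives, for each (i, j), the minimum total weight of any directed path from i to j (possibly empty when i = j).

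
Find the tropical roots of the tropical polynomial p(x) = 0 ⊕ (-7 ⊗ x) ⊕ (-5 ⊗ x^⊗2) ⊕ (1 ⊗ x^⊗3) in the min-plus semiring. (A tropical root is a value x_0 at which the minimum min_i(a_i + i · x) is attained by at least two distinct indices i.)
Roots: {-6, -2, 7}

Each tropical root is a break point of the lower envelope of the lines y = a_i + i · x (there are 4 lines, with slopes 0, 1, ..., 3). Only the lines that attain the minimum somewhere contribute to roots; other lines are dominated. Here the surviving (envelope) indices are i = 3, i = 2, i = 1, i = 0.
Intersections between consecutive envelope lines give the roots: for adjacent envelope indices i < j the intersection is x = (a_i − a_j) / (j − i). Reading off the sorted break points: {-6, -2, 7}.
Verification: at each break x_0, at least two indices attain the minimum of min_i(a_i + i · x_0).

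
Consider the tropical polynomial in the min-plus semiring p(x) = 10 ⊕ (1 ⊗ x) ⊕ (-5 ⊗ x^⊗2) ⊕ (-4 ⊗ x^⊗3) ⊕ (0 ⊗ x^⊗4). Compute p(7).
p(7) = 8

A tropical monomial a ⊗ x^⊗i evaluates to a + i · x. Evaluating each term at x = 7:
  Term 0 contributes 10 + 0 · 7 = 10
  Term 1 contributes 1 + 1 · 7 = 8
  Term 2 contributes -5 + 2 · 7 = 9
  Term 3 contributes -4 + 3 · 7 = 17
  Term 4 contributes 0 + 4 · 7 = 28
p(7) = ⊕ of these = min[10, 8, 9, 17, 28] = 8.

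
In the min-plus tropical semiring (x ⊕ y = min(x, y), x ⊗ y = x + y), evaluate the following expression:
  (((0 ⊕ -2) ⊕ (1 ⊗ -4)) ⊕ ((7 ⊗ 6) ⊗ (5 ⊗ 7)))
(((0 ⊕ -2) ⊕ (1 ⊗ -4)) ⊕ ((7 ⊗ 6) ⊗ (5 ⊗ 7))) = -3

Expand innermost to outermost. Recall ⊕ takes the minimum of its arguments and ⊗ takes their sum. Working out the expression (((0 ⊕ -2) ⊕ (1 ⊗ -4)) ⊕ ((7 ⊗ 6) ⊗ (5 ⊗ 7))) gives -3.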